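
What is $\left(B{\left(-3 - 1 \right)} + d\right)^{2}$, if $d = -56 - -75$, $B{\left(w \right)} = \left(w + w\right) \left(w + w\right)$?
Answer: $6889$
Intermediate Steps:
$B{\left(w \right)} = 4 w^{2}$ ($B{\left(w \right)} = 2 w 2 w = 4 w^{2}$)
$d = 19$ ($d = -56 + 75 = 19$)
$\left(B{\left(-3 - 1 \right)} + d\right)^{2} = \left(4 \left(-3 - 1\right)^{2} + 19\right)^{2} = \left(4 \left(-4\right)^{2} + 19\right)^{2} = \left(4 \cdot 16 + 19\right)^{2} = \left(64 + 19\right)^{2} = 83^{2} = 6889$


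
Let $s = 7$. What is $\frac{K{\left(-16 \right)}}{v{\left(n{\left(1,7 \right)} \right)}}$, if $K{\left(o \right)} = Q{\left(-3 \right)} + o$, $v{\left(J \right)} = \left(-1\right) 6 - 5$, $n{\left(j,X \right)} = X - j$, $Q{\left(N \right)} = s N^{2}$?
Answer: $- \frac{47}{11} \approx -4.2727$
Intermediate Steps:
$Q{\left(N \right)} = 7 N^{2}$
$v{\left(J \right)} = -11$ ($v{\left(J \right)} = -6 - 5 = -11$)
$K{\left(o \right)} = 63 + o$ ($K{\left(o \right)} = 7 \left(-3\right)^{2} + o = 7 \cdot 9 + o = 63 + o$)
$\frac{K{\left(-16 \right)}}{v{\left(n{\left(1,7 \right)} \right)}} = \frac{63 - 16}{-11} = 47 \left(- \frac{1}{11}\right) = - \frac{47}{11}$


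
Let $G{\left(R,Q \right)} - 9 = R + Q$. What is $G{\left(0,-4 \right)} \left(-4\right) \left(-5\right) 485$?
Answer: $48500$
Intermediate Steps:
$G{\left(R,Q \right)} = 9 + Q + R$ ($G{\left(R,Q \right)} = 9 + \left(R + Q\right) = 9 + \left(Q + R\right) = 9 + Q + R$)
$G{\left(0,-4 \right)} \left(-4\right) \left(-5\right) 485 = \left(9 - 4 + 0\right) \left(-4\right) \left(-5\right) 485 = 5 \left(-4\right) \left(-5\right) 485 = \left(-20\right) \left(-5\right) 485 = 100 \cdot 485 = 48500$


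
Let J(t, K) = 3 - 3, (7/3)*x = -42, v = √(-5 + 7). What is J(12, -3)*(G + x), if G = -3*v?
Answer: 0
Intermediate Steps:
v = √2 ≈ 1.4142
x = -18 (x = (3/7)*(-42) = -18)
J(t, K) = 0
G = -3*√2 ≈ -4.2426
J(12, -3)*(G + x) = 0*(-3*√2 - 18) = 0*(-18 - 3*√2) = 0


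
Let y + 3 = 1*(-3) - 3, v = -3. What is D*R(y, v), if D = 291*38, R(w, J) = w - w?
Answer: 0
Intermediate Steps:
y = -9 (y = -3 + (1*(-3) - 3) = -3 + (-3 - 3) = -3 - 6 = -9)
R(w, J) = 0
D = 11058
D*R(y, v) = 11058*0 = 0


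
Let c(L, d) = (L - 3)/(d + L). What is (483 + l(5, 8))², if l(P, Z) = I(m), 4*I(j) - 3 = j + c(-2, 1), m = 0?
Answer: 235225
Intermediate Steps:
c(L, d) = (-3 + L)/(L + d)
I(j) = 2 + j/4 (I(j) = ¾ + (j + (-3 - 2)/(-2 + 1))/4 = ¾ + (j - 5/(-1))/4 = ¾ + (j - 1*(-5))/4 = ¾ + (j + 5)/4 = ¾ + (5 + j)/4 = ¾ + (5/4 + j/4) = 2 + j/4)
l(P, Z) = 2 (l(P, Z) = 2 + (¼)*0 = 2 + 0 = 2)
(483 + l(5, 8))² = (483 + 2)² = 485² = 235225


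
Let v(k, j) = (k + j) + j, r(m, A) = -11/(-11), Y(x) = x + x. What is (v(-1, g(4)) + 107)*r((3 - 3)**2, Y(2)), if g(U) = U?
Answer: 114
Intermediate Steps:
Y(x) = 2*x
r(m, A) = 1 (r(m, A) = -11*(-1/11) = 1)
v(k, j) = k + 2*j (v(k, j) = (j + k) + j = k + 2*j)
(v(-1, g(4)) + 107)*r((3 - 3)**2, Y(2)) = ((-1 + 2*4) + 107)*1 = ((-1 + 8) + 107)*1 = (7 + 107)*1 = 114*1 = 114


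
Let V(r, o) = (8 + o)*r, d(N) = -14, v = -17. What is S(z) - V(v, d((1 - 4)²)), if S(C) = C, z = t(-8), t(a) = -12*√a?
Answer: -102 - 24*I*√2 ≈ -102.0 - 33.941*I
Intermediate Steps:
z = -24*I*√2 ≈ -33.941*I
V(r, o) = r*(8 + o)
S(z) - V(v, d((1 - 4)²)) = -24*I*√2 - (-17)*(8 - 14) = -24*I*√2 - (-17)*(-6) = -24*I*√2 - 1*102 = -24*I*√2 - 102 = -102 - 24*I*√2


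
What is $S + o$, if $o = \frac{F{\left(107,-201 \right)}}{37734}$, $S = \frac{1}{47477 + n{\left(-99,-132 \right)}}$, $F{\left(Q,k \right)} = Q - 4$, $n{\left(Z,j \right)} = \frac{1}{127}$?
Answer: $\frac{34768831}{12640009540} \approx 0.0027507$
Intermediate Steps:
$n{\left(Z,j \right)} = \frac{1}{127}$
$F{\left(Q,k \right)} = -4 + Q$ ($F{\left(Q,k \right)} = Q - 4 = -4 + Q$)
$S = \frac{127}{6029580}$ ($S = \frac{1}{47477 + \frac{1}{127}} = \frac{1}{\frac{6029580}{127}} = \frac{127}{6029580} \approx 2.1063 \cdot 10^{-5}$)
$o = \frac{103}{37734}$ ($o = \frac{-4 + 107}{37734} = 103 \cdot \frac{1}{37734} = \frac{103}{37734} \approx 0.0027296$)
$S + o = \frac{127}{6029580} + \frac{103}{37734} = \frac{34768831}{12640009540}$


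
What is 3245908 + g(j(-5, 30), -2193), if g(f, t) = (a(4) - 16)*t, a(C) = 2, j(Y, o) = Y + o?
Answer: 3276610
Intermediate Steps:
g(f, t) = -14*t (g(f, t) = (2 - 16)*t = -14*t)
3245908 + g(j(-5, 30), -2193) = 3245908 - 14*(-2193) = 3245908 + 30702 = 3276610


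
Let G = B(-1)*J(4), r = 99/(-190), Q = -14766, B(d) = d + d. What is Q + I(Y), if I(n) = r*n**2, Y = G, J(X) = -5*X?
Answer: -296394/19 ≈ -15600.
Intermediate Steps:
B(d) = 2*d
r = -99/190 (r = 99*(-1/190) = -99/190 ≈ -0.52105)
G = 40 (G = (2*(-1))*(-5*4) = -2*(-20) = 40)
Y = 40
I(n) = -99*n**2/190
Q + I(Y) = -14766 - 99/190*40**2 = -14766 - 99/190*1600 = -14766 - 15840/19 = -296394/19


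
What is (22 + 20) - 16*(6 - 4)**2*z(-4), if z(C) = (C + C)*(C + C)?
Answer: -4054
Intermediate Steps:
z(C) = 4*C**2 (z(C) = (2*C)*(2*C) = 4*C**2)
(22 + 20) - 16*(6 - 4)**2*z(-4) = (22 + 20) - 16*(6 - 4)**2*4*(-4)**2 = 42 - 16*2**2*4*16 = 42 - 64*64 = 42 - 16*256 = 42 - 4096 = -4054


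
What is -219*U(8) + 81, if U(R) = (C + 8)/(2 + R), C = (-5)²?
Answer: -6417/10 ≈ -641.70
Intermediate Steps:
C = 25
U(R) = 33/(2 + R) (U(R) = (25 + 8)/(2 + R) = 33/(2 + R))
-219*U(8) + 81 = -7227/(2 + 8) + 81 = -7227/10 + 81 = -6417/10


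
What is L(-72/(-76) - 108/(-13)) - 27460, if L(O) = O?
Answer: -6780334/247 ≈ -27451.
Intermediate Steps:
L(-72/(-76) - 108/(-13)) - 27460 = (-72/(-76) - 108/(-13)) - 27460 = (-72*(-1/76) - 108*(-1/13)) - 27460 = (18/19 + 108/13) - 27460 = 2286/247 - 27460 = -6780334/247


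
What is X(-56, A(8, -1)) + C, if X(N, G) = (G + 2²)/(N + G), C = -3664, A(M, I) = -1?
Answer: -69617/19 ≈ -3664.1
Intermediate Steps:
X(N, G) = (4 + G)/(G + N) (X(N, G) = (G + 4)/(G + N) = (4 + G)/(G + N))
X(-56, A(8, -1)) + C = (4 - 1)/(-1 - 56) - 3664 = 3/(-57) - 3664 = -1/57*3 - 3664 = -1/19 - 3664 = -69617/19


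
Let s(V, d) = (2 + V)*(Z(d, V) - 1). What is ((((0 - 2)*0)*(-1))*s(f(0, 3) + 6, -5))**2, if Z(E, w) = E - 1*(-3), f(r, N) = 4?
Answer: 0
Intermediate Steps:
Z(E, w) = 3 + E (Z(E, w) = E + 3 = 3 + E)
s(V, d) = (2 + V)*(2 + d) (s(V, d) = (2 + V)*((3 + d) - 1) = (2 + V)*(2 + d))
((((0 - 2)*0)*(-1))*s(f(0, 3) + 6, -5))**2 = ((((0 - 2)*0)*(-1))*(4 - (4 + 6) + 2*(-5) + (4 + 6)*(3 - 5)))**2 = ((-2*0*(-1))*(4 - 1*10 - 10 + 10*(-2)))**2 = ((0*(-1))*(4 - 10 - 10 - 20))**2 = (0*(-36))**2 = 0**2 = 0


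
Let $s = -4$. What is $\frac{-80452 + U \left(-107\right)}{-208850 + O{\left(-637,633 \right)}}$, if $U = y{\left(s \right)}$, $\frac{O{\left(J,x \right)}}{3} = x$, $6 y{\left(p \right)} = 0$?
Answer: $\frac{80452}{206951} \approx 0.38875$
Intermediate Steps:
$y{\left(p \right)} = 0$ ($y{\left(p \right)} = \frac{1}{6} \cdot 0 = 0$)
$O{\left(J,x \right)} = 3 x$
$U = 0$
$\frac{-80452 + U \left(-107\right)}{-208850 + O{\left(-637,633 \right)}} = \frac{-80452 + 0 \left(-107\right)}{-208850 + 3 \cdot 633} = \frac{-80452 + 0}{-208850 + 1899} = - \frac{80452}{-206951} = \left(-80452\right) \left(- \frac{1}{206951}\right) = \frac{80452}{206951}$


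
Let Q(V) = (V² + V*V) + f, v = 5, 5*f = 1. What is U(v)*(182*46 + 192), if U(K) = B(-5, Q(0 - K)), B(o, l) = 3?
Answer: 25692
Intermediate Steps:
f = ⅕ (f = (⅕)*1 = ⅕ ≈ 0.20000)
Q(V) = ⅕ + 2*V² (Q(V) = (V² + V*V) + ⅕ = (V² + V²) + ⅕ = 2*V² + ⅕ = ⅕ + 2*V²)
U(K) = 3
U(v)*(182*46 + 192) = 3*(182*46 + 192) = 3*(8372 + 192) = 3*8564 = 25692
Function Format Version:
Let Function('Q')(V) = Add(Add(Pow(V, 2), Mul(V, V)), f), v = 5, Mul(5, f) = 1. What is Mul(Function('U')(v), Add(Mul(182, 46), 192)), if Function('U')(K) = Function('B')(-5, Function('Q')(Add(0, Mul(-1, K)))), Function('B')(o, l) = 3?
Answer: 25692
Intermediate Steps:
f = Rational(1, 5) (f = Mul(Rational(1, 5), 1) = Rational(1, 5) ≈ 0.20000)
Function('Q')(V) = Add(Rational(1, 5), Mul(2, Pow(V, 2))) (Function('Q')(V) = Add(Add(Pow(V, 2), Mul(V, V)), Rational(1, 5)) = Add(Add(Pow(V, 2), Pow(V, 2)), Rational(1, 5)) = Add(Mul(2, Pow(V, 2)), Rational(1, 5)) = Add(Rational(1, 5), Mul(2, Pow(V, 2))))
Function('U')(K) = 3
Mul(Function('U')(v), Add(Mul(182, 46), 192)) = Mul(3, Add(Mul(182, 46), 192)) = Mul(3, Add(8372, 192)) = Mul(3, 8564) = 25692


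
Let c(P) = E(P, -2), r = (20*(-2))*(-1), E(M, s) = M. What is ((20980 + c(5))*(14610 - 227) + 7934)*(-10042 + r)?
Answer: -3018955560378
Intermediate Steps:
r = 40 (r = -40*(-1) = 40)
c(P) = P
((20980 + c(5))*(14610 - 227) + 7934)*(-10042 + r) = ((20980 + 5)*(14610 - 227) + 7934)*(-10042 + 40) = (20985*14383 + 7934)*(-10002) = (301827255 + 7934)*(-10002) = 301835189*(-10002) = -3018955560378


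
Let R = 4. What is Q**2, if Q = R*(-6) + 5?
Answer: 361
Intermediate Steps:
Q = -19 (Q = 4*(-6) + 5 = -24 + 5 = -19)
Q**2 = (-19)**2 = 361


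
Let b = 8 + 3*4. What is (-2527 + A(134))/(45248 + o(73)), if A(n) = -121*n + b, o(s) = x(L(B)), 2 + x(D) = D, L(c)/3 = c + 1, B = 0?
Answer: -18721/45249 ≈ -0.41373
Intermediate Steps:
L(c) = 3 + 3*c (L(c) = 3*(c + 1) = 3*(1 + c) = 3 + 3*c)
b = 20 (b = 8 + 12 = 20)
x(D) = -2 + D
o(s) = 1 (o(s) = -2 + (3 + 3*0) = -2 + (3 + 0) = -2 + 3 = 1)
A(n) = 20 - 121*n (A(n) = -121*n + 20 = 20 - 121*n)
(-2527 + A(134))/(45248 + o(73)) = (-2527 + (20 - 121*134))/(45248 + 1) = (-2527 + (20 - 16214))/45249 = (-2527 - 16194)*(1/45249) = -18721*1/45249 = -18721/45249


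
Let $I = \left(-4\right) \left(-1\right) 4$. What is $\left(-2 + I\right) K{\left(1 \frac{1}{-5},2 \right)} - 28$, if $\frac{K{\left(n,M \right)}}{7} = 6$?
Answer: $560$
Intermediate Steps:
$I = 16$ ($I = 4 \cdot 4 = 16$)
$K{\left(n,M \right)} = 42$ ($K{\left(n,M \right)} = 7 \cdot 6 = 42$)
$\left(-2 + I\right) K{\left(1 \frac{1}{-5},2 \right)} - 28 = \left(-2 + 16\right) 42 - 28 = 14 \cdot 42 - 28 = 588 - 28 = 560$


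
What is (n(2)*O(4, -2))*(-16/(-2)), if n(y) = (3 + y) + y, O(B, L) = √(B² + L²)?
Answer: 112*√5 ≈ 250.44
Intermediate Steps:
n(y) = 3 + 2*y
(n(2)*O(4, -2))*(-16/(-2)) = ((3 + 2*2)*√(4² + (-2)²))*(-16/(-2)) = ((3 + 4)*√(16 + 4))*(-16*(-½)) = (7*√20)*8 = (7*(2*√5))*8 = (14*√5)*8 = 112*√5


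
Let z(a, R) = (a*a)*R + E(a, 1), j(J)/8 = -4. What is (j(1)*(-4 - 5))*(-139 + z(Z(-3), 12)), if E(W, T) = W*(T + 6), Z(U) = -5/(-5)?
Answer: -34560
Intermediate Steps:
Z(U) = 1 (Z(U) = -5*(-1/5) = 1)
j(J) = -32 (j(J) = 8*(-4) = -32)
E(W, T) = W*(6 + T)
z(a, R) = 7*a + R*a**2 (z(a, R) = (a*a)*R + a*(6 + 1) = a**2*R + a*7 = R*a**2 + 7*a = 7*a + R*a**2)
(j(1)*(-4 - 5))*(-139 + z(Z(-3), 12)) = (-32*(-4 - 5))*(-139 + 1*(7 + 12*1)) = (-32*(-9))*(-139 + 1*(7 + 12)) = 288*(-139 + 1*19) = 288*(-139 + 19) = 288*(-120) = -34560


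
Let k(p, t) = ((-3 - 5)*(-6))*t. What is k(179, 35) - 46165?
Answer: -44485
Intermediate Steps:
k(p, t) = 48*t (k(p, t) = (-8*(-6))*t = 48*t)
k(179, 35) - 46165 = 48*35 - 46165 = 1680 - 46165 = -44485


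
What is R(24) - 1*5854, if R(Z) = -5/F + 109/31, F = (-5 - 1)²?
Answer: -6529295/1116 ≈ -5850.6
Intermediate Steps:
F = 36 (F = (-6)² = 36)
R(Z) = 3769/1116 (R(Z) = -5/36 + 109/31 = 3769/1116)
R(24) - 1*5854 = 3769/1116 - 1*5854 = 3769/1116 - 5854 = -6529295/1116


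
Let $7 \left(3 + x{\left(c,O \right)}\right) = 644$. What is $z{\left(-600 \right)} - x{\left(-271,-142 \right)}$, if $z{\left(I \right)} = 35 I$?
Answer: $-21089$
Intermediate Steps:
$x{\left(c,O \right)} = 89$ ($x{\left(c,O \right)} = -3 + \frac{1}{7} \cdot 644 = -3 + 92 = 89$)
$z{\left(-600 \right)} - x{\left(-271,-142 \right)} = 35 \left(-600\right) - 89 = -21000 - 89 = -21089$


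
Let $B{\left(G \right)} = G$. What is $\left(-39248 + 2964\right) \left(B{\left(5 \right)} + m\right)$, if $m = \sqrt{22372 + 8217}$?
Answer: $-181420 - 471692 \sqrt{181} \approx -6.5274 \cdot 10^{6}$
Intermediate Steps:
$m = 13 \sqrt{181}$ ($m = \sqrt{30589} = 13 \sqrt{181} \approx 174.9$)
$\left(-39248 + 2964\right) \left(B{\left(5 \right)} + m\right) = \left(-39248 + 2964\right) \left(5 + 13 \sqrt{181}\right) = - 36284 \left(5 + 13 \sqrt{181}\right) = -181420 - 471692 \sqrt{181}$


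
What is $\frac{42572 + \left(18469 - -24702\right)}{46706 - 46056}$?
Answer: $\frac{85743}{650} \approx 131.91$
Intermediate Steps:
$\frac{42572 + \left(18469 - -24702\right)}{46706 - 46056} = \frac{42572 + \left(18469 + 24702\right)}{650} = \left(42572 + 43171\right) \frac{1}{650} = 85743 \cdot \frac{1}{650} = \frac{85743}{650}$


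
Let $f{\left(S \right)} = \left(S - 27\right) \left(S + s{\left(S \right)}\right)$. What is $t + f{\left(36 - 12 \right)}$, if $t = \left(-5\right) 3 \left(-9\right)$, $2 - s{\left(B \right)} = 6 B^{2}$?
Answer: $10425$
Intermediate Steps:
$s{\left(B \right)} = 2 - 6 B^{2}$
$f{\left(S \right)} = \left(-27 + S\right) \left(2 + S - 6 S^{2}\right)$ ($f{\left(S \right)} = \left(S - 27\right) \left(S - \left(-2 + 6 S^{2}\right)\right) = \left(-27 + S\right) \left(2 + S - 6 S^{2}\right)$)
$t = 135$ ($t = \left(-15\right) \left(-9\right) = 135$)
$t + f{\left(36 - 12 \right)} = 135 - \left(54 - 163 \left(36 - 12\right)^{2} + 6 \left(36 - 12\right)^{3} + 25 \left(36 - 12\right)\right) = 135 - \left(654 - 93888 + 82944\right) = 135 - -10290 = 135 + 10290 = 10425$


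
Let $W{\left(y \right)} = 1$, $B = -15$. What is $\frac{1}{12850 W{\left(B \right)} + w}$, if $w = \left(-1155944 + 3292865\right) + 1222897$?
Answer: $\frac{1}{3372668} \approx 2.965 \cdot 10^{-7}$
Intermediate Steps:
$w = 3359818$ ($w = 2136921 + 1222897 = 3359818$)
$\frac{1}{12850 W{\left(B \right)} + w} = \frac{1}{12850 \cdot 1 + 3359818} = \frac{1}{12850 + 3359818} = \frac{1}{3372668}$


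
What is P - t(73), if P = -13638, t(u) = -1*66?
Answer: -13572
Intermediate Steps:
t(u) = -66
P - t(73) = -13638 - 1*(-66) = -13638 + 66 = -13572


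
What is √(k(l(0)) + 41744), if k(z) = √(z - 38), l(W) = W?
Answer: √(41744 + I*√38) ≈ 204.31 + 0.015*I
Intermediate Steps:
k(z) = √(-38 + z)
√(k(l(0)) + 41744) = √(√(-38 + 0) + 41744) = √(√(-38) + 41744) = √(I*√38 + 41744) = √(41744 + I*√38)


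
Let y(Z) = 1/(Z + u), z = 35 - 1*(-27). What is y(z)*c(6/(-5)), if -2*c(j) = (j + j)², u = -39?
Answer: -72/575 ≈ -0.12522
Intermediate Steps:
z = 62 (z = 35 + 27 = 62)
y(Z) = 1/(-39 + Z) (y(Z) = 1/(Z - 39) = 1/(-39 + Z))
c(j) = -2*j² (c(j) = -(j + j)²/2 = -4*j²/2 = -2*j²)
y(z)*c(6/(-5)) = (-2*(6/(-5))²)/(-39 + 62) = (-2*(6*(-⅕))²)/23 = (-2*(-6/5)²)/23 = (-2*36/25)/23 = (1/23)*(-72/25) = -72/575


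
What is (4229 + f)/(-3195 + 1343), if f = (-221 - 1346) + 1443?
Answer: -4105/1852 ≈ -2.2165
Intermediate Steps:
f = -124 (f = -1567 + 1443 = -124)
(4229 + f)/(-3195 + 1343) = (4229 - 124)/(-3195 + 1343) = 4105/(-1852) = 4105*(-1/1852) = -4105/1852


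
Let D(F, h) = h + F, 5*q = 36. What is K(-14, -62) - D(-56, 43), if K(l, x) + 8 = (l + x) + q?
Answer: -319/5 ≈ -63.800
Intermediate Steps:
q = 36/5 (q = (⅕)*36 = 36/5 ≈ 7.2000)
K(l, x) = -⅘ + l + x (K(l, x) = -8 + ((l + x) + 36/5) = -8 + (36/5 + l + x) = -⅘ + l + x)
D(F, h) = F + h
K(-14, -62) - D(-56, 43) = (-⅘ - 14 - 62) - (-56 + 43) = -384/5 - 1*(-13) = -384/5 + 13 = -319/5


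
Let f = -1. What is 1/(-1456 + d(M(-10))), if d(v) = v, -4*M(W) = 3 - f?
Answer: -1/1457 ≈ -0.00068634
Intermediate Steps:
M(W) = -1 (M(W) = -(3 - 1*(-1))/4 = -(3 + 1)/4 = -¼*4 = -1)
1/(-1456 + d(M(-10))) = 1/(-1456 - 1) = 1/(-1457) = -1/1457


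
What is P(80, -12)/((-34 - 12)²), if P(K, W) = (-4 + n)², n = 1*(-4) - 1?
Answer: 81/2116 ≈ 0.038280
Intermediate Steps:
n = -5 (n = -4 - 1 = -5)
P(K, W) = 81 (P(K, W) = (-4 - 5)² = (-9)² = 81)
P(80, -12)/((-34 - 12)²) = 81/((-34 - 12)²) = 81/((-46)²) = 81/2116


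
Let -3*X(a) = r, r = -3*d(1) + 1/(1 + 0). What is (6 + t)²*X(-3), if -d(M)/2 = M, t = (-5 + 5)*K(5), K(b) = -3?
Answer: -84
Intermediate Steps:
t = 0 (t = (-5 + 5)*(-3) = 0*(-3) = 0)
d(M) = -2*M
r = 7 (r = -(-6) + 1/(1 + 0) = -3*(-2) + 1/1 = 6 + 1 = 7)
X(a) = -7/3 (X(a) = -⅓*7 = -7/3)
(6 + t)²*X(-3) = (6 + 0)²*(-7/3) = 6²*(-7/3) = 36*(-7/3) = -84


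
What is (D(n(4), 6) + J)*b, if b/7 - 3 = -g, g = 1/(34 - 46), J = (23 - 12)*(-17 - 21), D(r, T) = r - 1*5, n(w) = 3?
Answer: -9065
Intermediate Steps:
D(r, T) = -5 + r (D(r, T) = r - 5 = -5 + r)
J = -418 (J = 11*(-38) = -418)
g = -1/12 (g = 1/(-12) = -1/12 ≈ -0.083333)
b = 259/12 (b = 21 + 7*(-1*(-1/12)) = 21 + 7*(1/12) = 21 + 7/12 = 259/12 ≈ 21.583)
(D(n(4), 6) + J)*b = ((-5 + 3) - 418)*(259/12) = (-2 - 418)*(259/12) = -420*259/12 = -9065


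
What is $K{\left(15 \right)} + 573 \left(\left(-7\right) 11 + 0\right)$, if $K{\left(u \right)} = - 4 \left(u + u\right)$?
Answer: $-44241$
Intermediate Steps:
$K{\left(u \right)} = - 8 u$ ($K{\left(u \right)} = - 4 \cdot 2 u = - 8 u$)
$K{\left(15 \right)} + 573 \left(\left(-7\right) 11 + 0\right) = \left(-8\right) 15 + 573 \left(\left(-7\right) 11 + 0\right) = -120 + 573 \left(-77 + 0\right) = -120 + 573 \left(-77\right) = -120 - 44121 = -44241$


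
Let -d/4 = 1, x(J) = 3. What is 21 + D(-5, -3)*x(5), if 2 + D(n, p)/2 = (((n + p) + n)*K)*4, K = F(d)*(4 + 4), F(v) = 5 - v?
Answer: -22455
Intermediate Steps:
d = -4 (d = -4*1 = -4)
K = 72 (K = (5 - 1*(-4))*(4 + 4) = (5 + 4)*8 = 9*8 = 72)
D(n, p) = -4 + 576*p + 1152*n (D(n, p) = -4 + 2*((((n + p) + n)*72)*4) = -4 + 2*(((p + 2*n)*72)*4) = -4 + 2*((72*p + 144*n)*4) = -4 + 2*(288*p + 576*n) = -4 + (576*p + 1152*n) = -4 + 576*p + 1152*n)
21 + D(-5, -3)*x(5) = 21 + (-4 + 576*(-3) + 1152*(-5))*3 = 21 + (-4 - 1728 - 5760)*3 = 21 - 7492*3 = 21 - 22476 = -22455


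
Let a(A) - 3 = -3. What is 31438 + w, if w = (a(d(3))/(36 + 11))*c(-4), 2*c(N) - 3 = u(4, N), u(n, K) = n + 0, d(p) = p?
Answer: 31438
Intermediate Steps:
u(n, K) = n
c(N) = 7/2 (c(N) = 3/2 + (1/2)*4 = 3/2 + 2 = 7/2)
a(A) = 0 (a(A) = 3 - 3 = 0)
w = 0 (w = (0/(36 + 11))*(7/2) = (0/47)*(7/2) = ((1/47)*0)*(7/2) = 0*(7/2) = 0)
31438 + w = 31438 + 0 = 31438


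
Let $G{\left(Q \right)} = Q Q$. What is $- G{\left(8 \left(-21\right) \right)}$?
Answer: $-28224$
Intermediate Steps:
$G{\left(Q \right)} = Q^{2}$
$- G{\left(8 \left(-21\right) \right)} = - \left(8 \left(-21\right)\right)^{2} = - \left(-168\right)^{2} = \left(-1\right) 28224 = -28224$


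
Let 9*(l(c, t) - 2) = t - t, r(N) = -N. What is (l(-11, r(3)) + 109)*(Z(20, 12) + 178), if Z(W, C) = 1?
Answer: 19869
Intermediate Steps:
l(c, t) = 2 (l(c, t) = 2 + (t - t)/9 = 2 + (1/9)*0 = 2 + 0 = 2)
(l(-11, r(3)) + 109)*(Z(20, 12) + 178) = (2 + 109)*(1 + 178) = 111*179 = 19869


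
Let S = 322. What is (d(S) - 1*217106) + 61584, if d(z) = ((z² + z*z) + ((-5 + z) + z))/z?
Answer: -49870077/322 ≈ -1.5488e+5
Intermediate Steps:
d(z) = (-5 + 2*z + 2*z²)/z (d(z) = ((z² + z²) + (-5 + 2*z))/z = (2*z² + (-5 + 2*z))/z = (-5 + 2*z + 2*z²)/z)
(d(S) - 1*217106) + 61584 = ((2 - 5/322 + 2*322) - 1*217106) + 61584 = ((2 - 5*1/322 + 644) - 217106) + 61584 = ((2 - 5/322 + 644) - 217106) + 61584 = (208007/322 - 217106) + 61584 = -69700125/322 + 61584 = -49870077/322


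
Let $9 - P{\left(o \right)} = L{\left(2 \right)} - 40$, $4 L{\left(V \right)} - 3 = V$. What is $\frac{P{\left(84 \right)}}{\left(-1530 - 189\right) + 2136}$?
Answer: $\frac{191}{1668} \approx 0.11451$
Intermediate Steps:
$L{\left(V \right)} = \frac{3}{4} + \frac{V}{4}$
$P{\left(o \right)} = \frac{191}{4}$ ($P{\left(o \right)} = 9 - \left(\left(\frac{3}{4} + \frac{1}{4} \cdot 2\right) - 40\right) = 9 - \left(\left(\frac{3}{4} + \frac{1}{2}\right) - 40\right) = 9 - \left(\frac{5}{4} - 40\right) = 9 - - \frac{155}{4} = 9 + \frac{155}{4} = \frac{191}{4}$)
$\frac{P{\left(84 \right)}}{\left(-1530 - 189\right) + 2136} = \frac{191}{4 \left(\left(-1530 - 189\right) + 2136\right)} = \frac{191}{4 \left(-1719 + 2136\right)} = \frac{191}{4 \cdot 417} = \frac{191}{4} \cdot \frac{1}{417} = \frac{191}{1668}$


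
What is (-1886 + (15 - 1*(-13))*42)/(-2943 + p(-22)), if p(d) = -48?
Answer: 710/2991 ≈ 0.23738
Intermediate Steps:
(-1886 + (15 - 1*(-13))*42)/(-2943 + p(-22)) = (-1886 + (15 - 1*(-13))*42)/(-2943 - 48) = (-1886 + (15 + 13)*42)/(-2991) = (-1886 + 28*42)*(-1/2991) = (-1886 + 1176)*(-1/2991) = -710*(-1/2991) = 710/2991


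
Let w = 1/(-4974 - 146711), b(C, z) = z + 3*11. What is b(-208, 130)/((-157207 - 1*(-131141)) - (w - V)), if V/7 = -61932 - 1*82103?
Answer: -24724655/156889464034 ≈ -0.00015759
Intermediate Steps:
b(C, z) = 33 + z (b(C, z) = z + 33 = 33 + z)
V = -1008245 (V = 7*(-61932 - 1*82103) = 7*(-61932 - 82103) = 7*(-144035) = -1008245)
w = -1/151685 (w = 1/(-151685) = -1/151685 ≈ -6.5926e-6)
b(-208, 130)/((-157207 - 1*(-131141)) - (w - V)) = (33 + 130)/((-157207 - 1*(-131141)) - (-1/151685 - 1*(-1008245))) = 163/((-157207 + 131141) - (-1/151685 + 1008245)) = 163/(-26066 - 1*152935642824/151685) = 163/(-26066 - 152935642824/151685) = 163/(-156889464034/151685) = 163*(-151685/156889464034) = -24724655/156889464034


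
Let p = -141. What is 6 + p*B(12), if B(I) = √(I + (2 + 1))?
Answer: 6 - 141*√15 ≈ -540.09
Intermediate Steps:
B(I) = √(3 + I) (B(I) = √(I + 3) = √(3 + I))
6 + p*B(12) = 6 - 141*√(3 + 12) = 6 - 141*√15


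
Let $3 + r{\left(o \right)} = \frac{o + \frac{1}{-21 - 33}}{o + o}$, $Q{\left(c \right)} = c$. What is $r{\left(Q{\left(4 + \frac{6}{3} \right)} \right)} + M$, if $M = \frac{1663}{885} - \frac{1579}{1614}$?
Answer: $- \frac{82314443}{51422040} \approx -1.6008$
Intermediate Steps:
$M = \frac{142963}{158710}$ ($M = 1663 \cdot \frac{1}{885} - \frac{1579}{1614} = \frac{1663}{885} - \frac{1579}{1614} = \frac{142963}{158710} \approx 0.90078$)
$r{\left(o \right)} = -3 + \frac{- \frac{1}{54} + o}{2 o}$ ($r{\left(o \right)} = -3 + \frac{o + \frac{1}{-21 - 33}}{o + o} = -3 + \frac{o + \frac{1}{-54}}{2 o} = -3 + \left(o - \frac{1}{54}\right) \frac{1}{2 o} = -3 + \left(- \frac{1}{54} + o\right) \frac{1}{2 o} = -3 + \frac{- \frac{1}{54} + o}{2 o}$)
$r{\left(Q{\left(4 + \frac{6}{3} \right)} \right)} + M = \frac{-1 - 270 \left(4 + \frac{6}{3}\right)}{108 \left(4 + \frac{6}{3}\right)} + \frac{142963}{158710} = \frac{-1 - 270 \left(4 + 6 \cdot \frac{1}{3}\right)}{108 \left(4 + 6 \cdot \frac{1}{3}\right)} + \frac{142963}{158710} = \frac{-1 - 270 \left(4 + 2\right)}{108 \left(4 + 2\right)} + \frac{142963}{158710} = \frac{-1 - 1620}{108 \cdot 6} + \frac{142963}{158710} = \frac{1}{108} \cdot \frac{1}{6} \left(-1 - 1620\right) + \frac{142963}{158710} = \frac{1}{108} \cdot \frac{1}{6} \left(-1621\right) + \frac{142963}{158710} = - \frac{1621}{648} + \frac{142963}{158710} = - \frac{82314443}{51422040}$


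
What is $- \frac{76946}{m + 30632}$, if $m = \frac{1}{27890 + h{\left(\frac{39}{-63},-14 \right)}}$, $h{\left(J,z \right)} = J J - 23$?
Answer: $- \frac{945629098136}{376452454553} \approx -2.5119$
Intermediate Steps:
$h{\left(J,z \right)} = -23 + J^{2}$ ($h{\left(J,z \right)} = J^{2} - 23 = -23 + J^{2}$)
$m = \frac{441}{12289516}$ ($m = \frac{1}{27890 - \left(23 - \left(\frac{39}{-63}\right)^{2}\right)} = \frac{1}{27890 - \left(23 - \left(39 \left(- \frac{1}{63}\right)\right)^{2}\right)} = \frac{1}{27890 - \left(23 - \left(- \frac{13}{21}\right)^{2}\right)} = \frac{1}{27890 + \left(-23 + \frac{169}{441}\right)} = \frac{1}{27890 - \frac{9974}{441}} = \frac{1}{\frac{12289516}{441}} = \frac{441}{12289516} \approx 3.5884 \cdot 10^{-5}$)
$- \frac{76946}{m + 30632} = - \frac{76946}{\frac{441}{12289516} + 30632} = - \frac{76946}{\frac{376452454553}{12289516}} = \left(-76946\right) \frac{12289516}{376452454553} = - \frac{945629098136}{376452454553}$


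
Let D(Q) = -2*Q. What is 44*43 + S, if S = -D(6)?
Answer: 1904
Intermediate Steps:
S = 12 (S = -(-2)*6 = -1*(-12) = 12)
44*43 + S = 44*43 + 12 = 1892 + 12 = 1904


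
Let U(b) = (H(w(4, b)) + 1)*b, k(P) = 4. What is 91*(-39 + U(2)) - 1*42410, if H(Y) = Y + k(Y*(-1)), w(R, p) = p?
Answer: -44685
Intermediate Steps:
H(Y) = 4 + Y (H(Y) = Y + 4 = 4 + Y)
U(b) = b*(5 + b) (U(b) = ((4 + b) + 1)*b = (5 + b)*b = b*(5 + b))
91*(-39 + U(2)) - 1*42410 = 91*(-39 + 2*(5 + 2)) - 1*42410 = 91*(-39 + 2*7) - 42410 = 91*(-39 + 14) - 42410 = 91*(-25) - 42410 = -2275 - 42410 = -44685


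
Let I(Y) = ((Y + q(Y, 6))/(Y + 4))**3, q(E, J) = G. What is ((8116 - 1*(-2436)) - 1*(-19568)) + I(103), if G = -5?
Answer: 36899236352/1225043 ≈ 30121.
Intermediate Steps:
q(E, J) = -5
I(Y) = (-5 + Y)**3/(4 + Y)**3 (I(Y) = ((Y - 5)/(Y + 4))**3 = ((-5 + Y)/(4 + Y))**3 = (-5 + Y)**3/(4 + Y)**3)
((8116 - 1*(-2436)) - 1*(-19568)) + I(103) = ((8116 - 1*(-2436)) - 1*(-19568)) + (-5 + 103)**3/(4 + 103)**3 = ((8116 + 2436) + 19568) + 98**3/107**3 = (10552 + 19568) + 941192*(1/1225043) = 30120 + 941192/1225043 = 36899236352/1225043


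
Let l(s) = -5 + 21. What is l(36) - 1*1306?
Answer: -1290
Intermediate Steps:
l(s) = 16
l(36) - 1*1306 = 16 - 1*1306 = 16 - 1306 = -1290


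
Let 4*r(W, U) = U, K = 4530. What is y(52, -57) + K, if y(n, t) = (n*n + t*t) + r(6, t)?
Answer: 41875/4 ≈ 10469.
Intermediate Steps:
r(W, U) = U/4
y(n, t) = n**2 + t**2 + t/4 (y(n, t) = (n*n + t*t) + t/4 = (n**2 + t**2) + t/4 = n**2 + t**2 + t/4)
y(52, -57) + K = (52**2 + (-57)**2 + (1/4)*(-57)) + 4530 = (2704 + 3249 - 57/4) + 4530 = 23755/4 + 4530 = 41875/4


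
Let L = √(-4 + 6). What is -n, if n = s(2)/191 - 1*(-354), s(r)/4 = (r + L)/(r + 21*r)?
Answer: -743756/2101 - √2/2101 ≈ -354.00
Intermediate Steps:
L = √2 ≈ 1.4142
s(r) = 2*(r + √2)/(11*r) (s(r) = 4*((r + √2)/(r + 21*r)) = 4*((r + √2)/((22*r))) = 4*((r + √2)*(1/(22*r))) = 4*((r + √2)/(22*r)) = 2*(r + √2)/(11*r))
n = 743756/2101 + √2/2101 (n = ((2/11)*(2 + √2)/2)/191 - 1*(-354) = ((2/11)*(½)*(2 + √2))*(1/191) + 354 = (2/11 + √2/11)*(1/191) + 354 = (2/2101 + √2/2101) + 354 = 743756/2101 + √2/2101 ≈ 354.00)
-n = -(743756/2101 + √2/2101) = -743756/2101 - √2/2101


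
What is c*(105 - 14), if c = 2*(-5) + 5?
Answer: -455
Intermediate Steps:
c = -5 (c = -10 + 5 = -5)
c*(105 - 14) = -5*(105 - 14) = -5*91 = -455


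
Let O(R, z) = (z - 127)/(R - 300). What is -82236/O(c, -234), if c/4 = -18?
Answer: -30591792/361 ≈ -84742.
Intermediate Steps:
c = -72 (c = 4*(-18) = -72)
O(R, z) = (-127 + z)/(-300 + R)
-82236/O(c, -234) = -82236*(-300 - 72)/(-127 - 234) = -82236/(-361/(-372)) = -82236/((-1/372*(-361))) = -82236/361/372 = -82236*372/361 = -30591792/361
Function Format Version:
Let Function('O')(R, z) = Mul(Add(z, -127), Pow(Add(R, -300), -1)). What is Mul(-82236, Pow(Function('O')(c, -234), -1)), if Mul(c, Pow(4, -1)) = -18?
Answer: Rational(-30591792, 361) ≈ -84742.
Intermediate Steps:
c = -72 (c = Mul(4, -18) = -72)
Function('O')(R, z) = Mul(Pow(Add(-300, R), -1), Add(-127, z)) (Function('O')(R, z) = Mul(Add(-127, z), Pow(Add(-300, R), -1)) = Mul(Pow(Add(-300, R), -1), Add(-127, z)))
Mul(-82236, Pow(Function('O')(c, -234), -1)) = Mul(-82236, Pow(Mul(Pow(Add(-300, -72), -1), Add(-127, -234)), -1)) = Mul(-82236, Pow(Mul(Pow(-372, -1), -361), -1)) = Mul(-82236, Pow(Mul(Rational(-1, 372), -361), -1)) = Mul(-82236, Pow(Rational(361, 372), -1)) = Mul(-82236, Rational(372, 361)) = Rational(-30591792, 361)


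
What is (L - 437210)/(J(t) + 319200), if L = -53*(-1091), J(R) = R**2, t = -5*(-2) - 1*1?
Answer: -379387/319281 ≈ -1.1883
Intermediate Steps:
t = 9 (t = 10 - 1 = 9)
L = 57823
(L - 437210)/(J(t) + 319200) = (57823 - 437210)/(9**2 + 319200) = -379387/(81 + 319200) = -379387/319281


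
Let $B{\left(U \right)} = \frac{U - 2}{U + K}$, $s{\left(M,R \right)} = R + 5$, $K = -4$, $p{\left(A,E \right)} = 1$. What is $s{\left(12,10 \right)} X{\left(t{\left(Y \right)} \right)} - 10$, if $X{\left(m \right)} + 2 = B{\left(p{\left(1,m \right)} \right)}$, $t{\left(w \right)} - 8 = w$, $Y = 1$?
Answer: $-35$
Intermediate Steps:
$t{\left(w \right)} = 8 + w$
$s{\left(M,R \right)} = 5 + R$
$B{\left(U \right)} = \frac{-2 + U}{-4 + U}$ ($B{\left(U \right)} = \frac{U - 2}{U - 4} = \frac{-2 + U}{-4 + U}$)
$X{\left(m \right)} = - \frac{5}{3}$ ($X{\left(m \right)} = -2 + \frac{-2 + 1}{-4 + 1} = -2 + \frac{1}{-3} \left(-1\right) = -2 - - \frac{1}{3} = -2 + \frac{1}{3} = - \frac{5}{3}$)
$s{\left(12,10 \right)} X{\left(t{\left(Y \right)} \right)} - 10 = \left(5 + 10\right) \left(- \frac{5}{3}\right) - 10 = 15 \left(- \frac{5}{3}\right) - 10 = -25 - 10 = -35$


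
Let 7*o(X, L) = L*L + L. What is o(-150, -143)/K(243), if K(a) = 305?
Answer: 20306/2135 ≈ 9.5110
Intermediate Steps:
o(X, L) = L/7 + L**2/7 (o(X, L) = (L*L + L)/7 = (L**2 + L)/7 = (L + L**2)/7 = L/7 + L**2/7)
o(-150, -143)/K(243) = ((1/7)*(-143)*(1 - 143))/305 = ((1/7)*(-143)*(-142))*(1/305) = (20306/7)*(1/305) = 20306/2135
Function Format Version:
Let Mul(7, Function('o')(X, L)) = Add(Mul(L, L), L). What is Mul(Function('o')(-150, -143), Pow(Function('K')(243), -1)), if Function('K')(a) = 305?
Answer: Rational(20306, 2135) ≈ 9.5110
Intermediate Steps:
Function('o')(X, L) = Add(Mul(Rational(1, 7), L), Mul(Rational(1, 7), Pow(L, 2))) (Function('o')(X, L) = Mul(Rational(1, 7), Add(Mul(L, L), L)) = Mul(Rational(1, 7), Add(Pow(L, 2), L)) = Mul(Rational(1, 7), Add(L, Pow(L, 2))) = Add(Mul(Rational(1, 7), L), Mul(Rational(1, 7), Pow(L, 2))))
Mul(Function('o')(-150, -143), Pow(Function('K')(243), -1)) = Mul(Mul(Rational(1, 7), -143, Add(1, -143)), Pow(305, -1)) = Mul(Mul(Rational(1, 7), -143, -142), Rational(1, 305)) = Mul(Rational(20306, 7), Rational(1, 305)) = Rational(20306, 2135)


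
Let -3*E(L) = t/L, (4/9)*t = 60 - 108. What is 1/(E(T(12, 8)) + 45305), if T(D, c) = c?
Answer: 2/90619 ≈ 2.2070e-5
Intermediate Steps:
t = -108 (t = 9*(60 - 108)/4 = (9/4)*(-48) = -108)
E(L) = 36/L (E(L) = -(-36)/L = 36/L)
1/(E(T(12, 8)) + 45305) = 1/(36/8 + 45305) = 1/(36*(⅛) + 45305) = 1/(9/2 + 45305) = 1/(90619/2) = 2/90619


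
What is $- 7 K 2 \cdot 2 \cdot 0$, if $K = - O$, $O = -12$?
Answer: $0$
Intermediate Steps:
$K = 12$ ($K = \left(-1\right) \left(-12\right) = 12$)
$- 7 K 2 \cdot 2 \cdot 0 = \left(-7\right) 12 \cdot 2 \cdot 2 \cdot 0 = - 84 \cdot 4 \cdot 0 = \left(-84\right) 0 = 0$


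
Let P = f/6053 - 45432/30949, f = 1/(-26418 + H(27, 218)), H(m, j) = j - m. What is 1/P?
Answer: -4913216607419/7212422303341 ≈ -0.68122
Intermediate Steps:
f = -1/26227 (f = 1/(-26418 + (218 - 1*27)) = 1/(-26418 + (218 - 27)) = 1/(-26418 + 191) = 1/(-26227) = -1/26227 ≈ -3.8129e-5)
P = -7212422303341/4913216607419 (P = -1/26227/6053 - 45432/30949 = -1/26227*1/6053 - 45432*1/30949 = -1/158752031 - 45432/30949 = -7212422303341/4913216607419 ≈ -1.4680)
1/P = 1/(-7212422303341/4913216607419) = -4913216607419/7212422303341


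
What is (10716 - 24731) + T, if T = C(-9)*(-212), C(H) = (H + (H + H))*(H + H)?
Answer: -117047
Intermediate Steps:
C(H) = 6*H² (C(H) = (H + 2*H)*(2*H) = (3*H)*(2*H) = 6*H²)
T = -103032 (T = (6*(-9)²)*(-212) = (6*81)*(-212) = 486*(-212) = -103032)
(10716 - 24731) + T = (10716 - 24731) - 103032 = -14015 - 103032 = -117047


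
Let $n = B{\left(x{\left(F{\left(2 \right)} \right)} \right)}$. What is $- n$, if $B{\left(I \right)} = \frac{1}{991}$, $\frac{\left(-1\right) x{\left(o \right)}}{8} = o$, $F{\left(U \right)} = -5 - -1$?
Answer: $- \frac{1}{991} \approx -0.0010091$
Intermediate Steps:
$F{\left(U \right)} = -4$ ($F{\left(U \right)} = -5 + 1 = -4$)
$x{\left(o \right)} = - 8 o$
$B{\left(I \right)} = \frac{1}{991}$
$n = \frac{1}{991} \approx 0.0010091$
$- n = \left(-1\right) \frac{1}{991} = - \frac{1}{991}$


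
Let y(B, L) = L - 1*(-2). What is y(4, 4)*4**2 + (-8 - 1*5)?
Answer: 83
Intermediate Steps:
y(B, L) = 2 + L (y(B, L) = L + 2 = 2 + L)
y(4, 4)*4**2 + (-8 - 1*5) = (2 + 4)*4**2 + (-8 - 1*5) = 6*16 + (-8 - 5) = 96 - 13 = 83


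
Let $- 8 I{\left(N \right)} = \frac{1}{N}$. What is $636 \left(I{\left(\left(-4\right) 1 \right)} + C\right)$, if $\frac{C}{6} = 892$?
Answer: $\frac{27231135}{8} \approx 3.4039 \cdot 10^{6}$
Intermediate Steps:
$C = 5352$ ($C = 6 \cdot 892 = 5352$)
$I{\left(N \right)} = - \frac{1}{8 N}$
$636 \left(I{\left(\left(-4\right) 1 \right)} + C\right) = 636 \left(- \frac{1}{8 \left(\left(-4\right) 1\right)} + 5352\right) = 636 \left(- \frac{1}{8 \left(-4\right)} + 5352\right) = 636 \left(\left(- \frac{1}{8}\right) \left(- \frac{1}{4}\right) + 5352\right) = 636 \left(\frac{1}{32} + 5352\right) = 636 \cdot \frac{171265}{32} = \frac{27231135}{8}$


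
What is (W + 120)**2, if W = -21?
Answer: 9801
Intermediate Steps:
(W + 120)**2 = (-21 + 120)**2 = 99**2 = 9801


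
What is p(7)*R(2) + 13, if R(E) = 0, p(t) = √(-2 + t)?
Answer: 13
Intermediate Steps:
p(7)*R(2) + 13 = √(-2 + 7)*0 + 13 = √5*0 + 13 = 0 + 13 = 13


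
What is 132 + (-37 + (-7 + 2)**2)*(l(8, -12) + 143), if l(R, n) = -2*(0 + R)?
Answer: -1392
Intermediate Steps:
l(R, n) = -2*R
132 + (-37 + (-7 + 2)**2)*(l(8, -12) + 143) = 132 + (-37 + (-7 + 2)**2)*(-2*8 + 143) = 132 + (-37 + (-5)**2)*(-16 + 143) = 132 + (-37 + 25)*127 = 132 - 12*127 = 132 - 1524 = -1392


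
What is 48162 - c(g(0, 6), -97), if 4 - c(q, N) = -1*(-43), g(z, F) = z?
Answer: 48201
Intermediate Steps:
c(q, N) = -39 (c(q, N) = 4 - (-1)*(-43) = 4 - 1*43 = 4 - 43 = -39)
48162 - c(g(0, 6), -97) = 48162 - 1*(-39) = 48162 + 39 = 48201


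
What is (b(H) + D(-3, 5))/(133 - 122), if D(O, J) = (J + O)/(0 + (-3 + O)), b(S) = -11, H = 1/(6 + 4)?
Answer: -34/33 ≈ -1.0303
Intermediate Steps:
H = ⅒ (H = 1/10 = ⅒ ≈ 0.10000)
D(O, J) = (J + O)/(-3 + O)
(b(H) + D(-3, 5))/(133 - 122) = (-11 + (5 - 3)/(-3 - 3))/(133 - 122) = (-11 + 2/(-6))/11 = (-11 - ⅙*2)*(1/11) = (-11 - ⅓)*(1/11) = -34/3*1/11 = -34/33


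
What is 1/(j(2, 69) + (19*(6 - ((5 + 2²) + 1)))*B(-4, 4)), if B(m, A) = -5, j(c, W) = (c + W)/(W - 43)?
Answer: 26/9951 ≈ 0.0026128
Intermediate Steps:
j(c, W) = (W + c)/(-43 + W)
1/(j(2, 69) + (19*(6 - ((5 + 2²) + 1)))*B(-4, 4)) = 1/((69 + 2)/(-43 + 69) + (19*(6 - ((5 + 2²) + 1)))*(-5)) = 1/(71/26 + (19*(6 - ((5 + 4) + 1)))*(-5)) = 1/((1/26)*71 + (19*(6 - (9 + 1)))*(-5)) = 1/(71/26 + (19*(6 - 1*10))*(-5)) = 1/(71/26 + (19*(6 - 10))*(-5)) = 1/(71/26 + (19*(-4))*(-5)) = 1/(71/26 - 76*(-5)) = 1/(71/26 + 380) = 1/(9951/26) = 26/9951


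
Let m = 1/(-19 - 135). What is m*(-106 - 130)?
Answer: 118/77 ≈ 1.5325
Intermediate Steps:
m = -1/154 (m = 1/(-154) = -1/154 ≈ -0.0064935)
m*(-106 - 130) = -(-106 - 130)/154 = -1/154*(-236) = 118/77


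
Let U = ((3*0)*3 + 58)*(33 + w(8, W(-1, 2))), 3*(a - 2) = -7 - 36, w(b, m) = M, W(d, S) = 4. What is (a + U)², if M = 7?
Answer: 47927929/9 ≈ 5.3253e+6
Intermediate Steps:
w(b, m) = 7
a = -37/3 (a = 2 + (-7 - 36)/3 = 2 + (⅓)*(-43) = 2 - 43/3 = -37/3 ≈ -12.333)
U = 2320 (U = ((3*0)*3 + 58)*(33 + 7) = (0*3 + 58)*40 = (0 + 58)*40 = 58*40 = 2320)
(a + U)² = (-37/3 + 2320)² = (6923/3)² = 47927929/9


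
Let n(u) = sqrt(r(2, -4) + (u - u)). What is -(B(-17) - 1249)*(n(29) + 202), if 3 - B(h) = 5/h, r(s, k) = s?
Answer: 4277754/17 + 21177*sqrt(2)/17 ≈ 2.5339e+5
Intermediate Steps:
B(h) = 3 - 5/h
n(u) = sqrt(2) (n(u) = sqrt(2 + (u - u)) = sqrt(2 + 0) = sqrt(2))
-(B(-17) - 1249)*(n(29) + 202) = -((3 - 5/(-17)) - 1249)*(sqrt(2) + 202) = -((3 - 5*(-1/17)) - 1249)*(202 + sqrt(2)) = -((3 + 5/17) - 1249)*(202 + sqrt(2)) = -(56/17 - 1249)*(202 + sqrt(2)) = -(-21177)*(202 + sqrt(2))/17 = -(-4277754/17 - 21177*sqrt(2)/17) = 4277754/17 + 21177*sqrt(2)/17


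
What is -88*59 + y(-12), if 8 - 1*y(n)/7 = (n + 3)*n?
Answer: -5892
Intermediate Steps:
y(n) = 56 - 7*n*(3 + n) (y(n) = 56 - 7*(n + 3)*n = 56 - 7*(3 + n)*n = 56 - 7*n*(3 + n))
-88*59 + y(-12) = -88*59 + (56 - 21*(-12) - 7*(-12)²) = -5192 + (56 + 252 - 7*144) = -5192 + (56 + 252 - 1008) = -5192 - 700 = -5892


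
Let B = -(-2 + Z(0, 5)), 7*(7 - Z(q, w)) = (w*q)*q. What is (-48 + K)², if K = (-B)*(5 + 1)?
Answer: 324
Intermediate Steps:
Z(q, w) = 7 - w*q²/7 (Z(q, w) = 7 - w*q*q/7 = 7 - q*w*q/7 = 7 - w*q²/7)
B = -5 (B = -(-2 + (7 - ⅐*5*0²)) = -(-2 + (7 - ⅐*5*0)) = -(-2 + (7 + 0)) = -(-2 + 7) = -1*5 = -5)
K = 30 (K = (-1*(-5))*(5 + 1) = 5*6 = 30)
(-48 + K)² = (-48 + 30)² = (-18)² = 324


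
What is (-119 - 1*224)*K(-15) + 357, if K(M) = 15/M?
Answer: 700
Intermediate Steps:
(-119 - 1*224)*K(-15) + 357 = (-119 - 1*224)*(15/(-15)) + 357 = (-119 - 224)*(15*(-1/15)) + 357 = -343*(-1) + 357 = 343 + 357 = 700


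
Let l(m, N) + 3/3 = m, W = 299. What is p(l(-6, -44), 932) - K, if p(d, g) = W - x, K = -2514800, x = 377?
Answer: 2514722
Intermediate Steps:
l(m, N) = -1 + m
p(d, g) = -78 (p(d, g) = 299 - 1*377 = 299 - 377 = -78)
p(l(-6, -44), 932) - K = -78 - 1*(-2514800) = -78 + 2514800 = 2514722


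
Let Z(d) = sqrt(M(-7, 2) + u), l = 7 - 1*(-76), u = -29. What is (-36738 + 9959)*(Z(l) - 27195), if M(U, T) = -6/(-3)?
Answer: 728254905 - 80337*I*sqrt(3) ≈ 7.2825e+8 - 1.3915e+5*I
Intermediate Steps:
l = 83 (l = 7 + 76 = 83)
M(U, T) = 2 (M(U, T) = -6*(-1/3) = 2)
Z(d) = 3*I*sqrt(3) (Z(d) = sqrt(2 - 29) = sqrt(-27) = 3*I*sqrt(3))
(-36738 + 9959)*(Z(l) - 27195) = (-36738 + 9959)*(3*I*sqrt(3) - 27195) = -26779*(-27195 + 3*I*sqrt(3)) = 728254905 - 80337*I*sqrt(3)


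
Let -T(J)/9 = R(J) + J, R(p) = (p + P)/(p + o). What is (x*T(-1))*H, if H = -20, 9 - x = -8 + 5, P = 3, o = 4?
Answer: -720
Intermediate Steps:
R(p) = (3 + p)/(4 + p) (R(p) = (p + 3)/(p + 4) = (3 + p)/(4 + p))
T(J) = -9*J - 9*(3 + J)/(4 + J) (T(J) = -9*((3 + J)/(4 + J) + J) = -9*(J + (3 + J)/(4 + J)) = -9*J - 9*(3 + J)/(4 + J))
x = 12 (x = 9 - (-8 + 5) = 9 - 1*(-3) = 9 + 3 = 12)
(x*T(-1))*H = (12*(9*(-3 - 1*(-1)² - 5*(-1))/(4 - 1)))*(-20) = (12*(9*(-3 - 1*1 + 5)/3))*(-20) = (12*(9*(⅓)*(-3 - 1 + 5)))*(-20) = (12*(9*(⅓)*1))*(-20) = (12*3)*(-20) = 36*(-20) = -720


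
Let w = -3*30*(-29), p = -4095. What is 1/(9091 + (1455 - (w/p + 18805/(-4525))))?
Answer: 82355/868910571 ≈ 9.4780e-5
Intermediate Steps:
w = 2610 (w = -90*(-29) = 2610)
1/(9091 + (1455 - (w/p + 18805/(-4525)))) = 1/(9091 + (1455 - (2610/(-4095) + 18805/(-4525)))) = 1/(9091 + (1455 - (2610*(-1/4095) + 18805*(-1/4525)))) = 1/(9091 + (1455 - (-58/91 - 3761/905))) = 1/(9091 + (1455 - 1*(-394741/82355))) = 1/(9091 + (1455 + 394741/82355)) = 1/(9091 + 120221266/82355) = 1/(868910571/82355) = 82355/868910571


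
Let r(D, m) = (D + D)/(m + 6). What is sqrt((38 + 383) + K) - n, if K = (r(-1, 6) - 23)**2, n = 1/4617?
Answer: -1/4617 + sqrt(34477)/6 ≈ 30.946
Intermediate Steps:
n = 1/4617 ≈ 0.00021659
r(D, m) = 2*D/(6 + m) (r(D, m) = (2*D)/(6 + m) = 2*D/(6 + m))
K = 19321/36 (K = (2*(-1)/(6 + 6) - 23)**2 = (2*(-1)/12 - 23)**2 = (2*(-1)*(1/12) - 23)**2 = (-1/6 - 23)**2 = (-139/6)**2 = 19321/36 ≈ 536.69)
sqrt((38 + 383) + K) - n = sqrt((38 + 383) + 19321/36) - 1*1/4617 = sqrt(421 + 19321/36) - 1/4617 = sqrt(34477/36) - 1/4617 = sqrt(34477)/6 - 1/4617 = -1/4617 + sqrt(34477)/6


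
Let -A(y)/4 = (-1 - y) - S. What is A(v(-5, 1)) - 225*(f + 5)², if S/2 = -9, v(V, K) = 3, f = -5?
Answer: -56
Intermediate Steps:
S = -18 (S = 2*(-9) = -18)
A(y) = -68 + 4*y (A(y) = -4*((-1 - y) - 1*(-18)) = -4*((-1 - y) + 18) = -4*(17 - y) = -68 + 4*y)
A(v(-5, 1)) - 225*(f + 5)² = (-68 + 4*3) - 225*(-5 + 5)² = (-68 + 12) - 225*0² = -56 - 225*0 = -56 + 0 = -56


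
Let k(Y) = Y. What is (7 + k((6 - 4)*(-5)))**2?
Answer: 9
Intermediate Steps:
(7 + k((6 - 4)*(-5)))**2 = (7 + (6 - 4)*(-5))**2 = (7 + 2*(-5))**2 = (7 - 10)**2 = (-3)**2 = 9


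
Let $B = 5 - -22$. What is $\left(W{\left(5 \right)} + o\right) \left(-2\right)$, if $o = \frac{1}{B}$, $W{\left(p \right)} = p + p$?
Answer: $- \frac{542}{27} \approx -20.074$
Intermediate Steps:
$W{\left(p \right)} = 2 p$
$B = 27$ ($B = 5 + 22 = 27$)
$o = \frac{1}{27} \approx 0.037037$
$\left(W{\left(5 \right)} + o\right) \left(-2\right) = \left(2 \cdot 5 + \frac{1}{27}\right) \left(-2\right) = \left(10 + \frac{1}{27}\right) \left(-2\right) = \frac{271}{27} \left(-2\right) = - \frac{542}{27}$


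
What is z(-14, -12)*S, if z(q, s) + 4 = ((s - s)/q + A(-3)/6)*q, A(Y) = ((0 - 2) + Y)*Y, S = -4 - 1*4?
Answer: 312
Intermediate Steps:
S = -8 (S = -4 - 4 = -8)
A(Y) = Y*(-2 + Y) (A(Y) = (-2 + Y)*Y = Y*(-2 + Y))
z(q, s) = -4 + 5*q/2 (z(q, s) = -4 + ((s - s)/q - 3*(-2 - 3)/6)*q = -4 + (0/q - 3*(-5)*(⅙))*q = -4 + (0 + 15*(⅙))*q = -4 + (0 + 5/2)*q = -4 + 5*q/2)
z(-14, -12)*S = (-4 + (5/2)*(-14))*(-8) = (-4 - 35)*(-8) = -39*(-8) = 312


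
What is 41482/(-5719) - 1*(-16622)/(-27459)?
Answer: -176302208/22434003 ≈ -7.8587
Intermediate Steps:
41482/(-5719) - 1*(-16622)/(-27459) = 41482*(-1/5719) + 16622*(-1/27459) = -5926/817 - 16622/27459 = -176302208/22434003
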